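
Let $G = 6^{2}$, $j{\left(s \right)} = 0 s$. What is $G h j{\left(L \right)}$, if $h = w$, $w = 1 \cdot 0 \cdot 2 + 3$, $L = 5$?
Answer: $0$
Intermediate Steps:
$j{\left(s \right)} = 0$
$w = 3$ ($w = 1 \cdot 0 + 3 = 0 + 3 = 3$)
$h = 3$
$G = 36$
$G h j{\left(L \right)} = 36 \cdot 3 \cdot 0 = 108 \cdot 0 = 0$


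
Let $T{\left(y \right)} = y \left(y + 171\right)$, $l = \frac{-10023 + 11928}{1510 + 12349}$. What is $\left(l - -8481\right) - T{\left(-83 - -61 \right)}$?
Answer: $\frac{162969886}{13859} \approx 11759.0$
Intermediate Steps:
$l = \frac{1905}{13859} \approx 0.13746$
$T{\left(y \right)} = y \left(171 + y\right)$
$\left(l - -8481\right) - T{\left(-83 - -61 \right)} = \left(\frac{1905}{13859} - -8481\right) - \left(-83 - -61\right) \left(171 - 22\right) = \left(\frac{1905}{13859} + 8481\right) - \left(-83 + 61\right) \left(171 + \left(-83 + 61\right)\right) = \frac{117540084}{13859} - - 22 \left(171 - 22\right) = \frac{117540084}{13859} - \left(-22\right) 149 = \frac{117540084}{13859} - -3278 = \frac{117540084}{13859} + 3278 = \frac{162969886}{13859}$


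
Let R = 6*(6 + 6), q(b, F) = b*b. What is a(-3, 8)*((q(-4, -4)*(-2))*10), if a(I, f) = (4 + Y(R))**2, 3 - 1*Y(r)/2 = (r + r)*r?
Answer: -137461464320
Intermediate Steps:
q(b, F) = b**2
R = 72 (R = 6*12 = 72)
Y(r) = 6 - 4*r**2 (Y(r) = 6 - 2*(r + r)*r = 6 - 2*2*r*r = 6 - 4*r**2)
a(I, f) = 429567076 (a(I, f) = (4 + (6 - 4*72**2))**2 = (4 + (6 - 4*5184))**2 = (4 + (6 - 20736))**2 = (4 - 20730)**2 = (-20726)**2 = 429567076)
a(-3, 8)*((q(-4, -4)*(-2))*10) = 429567076*(((-4)**2*(-2))*10) = 429567076*((16*(-2))*10) = 429567076*(-32*10) = 429567076*(-320) = -137461464320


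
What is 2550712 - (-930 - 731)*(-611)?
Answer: 1535841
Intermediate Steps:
2550712 - (-930 - 731)*(-611) = 2550712 - (-1661)*(-611) = 2550712 - 1*1014871 = 2550712 - 1014871 = 1535841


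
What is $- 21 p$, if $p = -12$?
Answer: $252$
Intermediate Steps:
$- 21 p = \left(-21\right) \left(-12\right) = 252$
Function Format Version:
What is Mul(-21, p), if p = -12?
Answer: 252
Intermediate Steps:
Mul(-21, p) = Mul(-21, -12) = 252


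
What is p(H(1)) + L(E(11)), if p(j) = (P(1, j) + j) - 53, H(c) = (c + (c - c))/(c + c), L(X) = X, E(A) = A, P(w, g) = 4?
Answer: -75/2 ≈ -37.500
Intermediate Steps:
H(c) = 1/2 (H(c) = (c + 0)/((2*c)) = c*(1/(2*c)) = 1/2)
p(j) = -49 + j (p(j) = (4 + j) - 53 = -49 + j)
p(H(1)) + L(E(11)) = (-49 + 1/2) + 11 = -97/2 + 11 = -75/2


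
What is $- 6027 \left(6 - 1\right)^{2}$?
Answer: $-150675$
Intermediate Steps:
$- 6027 \left(6 - 1\right)^{2} = - 6027 \cdot 5^{2} = \left(-6027\right) 25 = -150675$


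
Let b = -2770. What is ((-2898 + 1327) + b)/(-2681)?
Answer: 4341/2681 ≈ 1.6192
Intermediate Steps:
((-2898 + 1327) + b)/(-2681) = ((-2898 + 1327) - 2770)/(-2681) = (-1571 - 2770)*(-1/2681) = -4341*(-1/2681) = 4341/2681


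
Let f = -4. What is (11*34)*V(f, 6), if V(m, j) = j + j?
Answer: 4488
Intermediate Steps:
V(m, j) = 2*j
(11*34)*V(f, 6) = (11*34)*(2*6) = 374*12 = 4488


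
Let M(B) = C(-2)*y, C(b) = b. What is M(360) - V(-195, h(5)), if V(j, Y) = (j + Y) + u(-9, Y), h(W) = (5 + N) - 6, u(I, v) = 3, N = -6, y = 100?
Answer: -1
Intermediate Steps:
M(B) = -200 (M(B) = -2*100 = -200)
h(W) = -7 (h(W) = (5 - 6) - 6 = -1 - 6 = -7)
V(j, Y) = 3 + Y + j (V(j, Y) = (j + Y) + 3 = (Y + j) + 3 = 3 + Y + j)
M(360) - V(-195, h(5)) = -200 - (3 - 7 - 195) = -200 - 1*(-199) = -200 + 199 = -1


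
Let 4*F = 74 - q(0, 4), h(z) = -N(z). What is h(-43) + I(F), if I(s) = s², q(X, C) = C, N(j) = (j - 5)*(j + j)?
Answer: -15287/4 ≈ -3821.8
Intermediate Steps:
N(j) = 2*j*(-5 + j) (N(j) = (-5 + j)*(2*j) = 2*j*(-5 + j))
h(z) = -2*z*(-5 + z)
F = 35/2 (F = (74 - 1*4)/4 = (74 - 4)/4 = (¼)*70 = 35/2 ≈ 17.500)
h(-43) + I(F) = 2*(-43)*(5 - 1*(-43)) + (35/2)² = 2*(-43)*(5 + 43) + 1225/4 = 2*(-43)*48 + 1225/4 = -4128 + 1225/4 = -15287/4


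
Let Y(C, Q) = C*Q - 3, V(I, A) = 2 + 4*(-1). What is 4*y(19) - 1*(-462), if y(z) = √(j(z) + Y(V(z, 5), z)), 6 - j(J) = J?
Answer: 462 + 12*I*√6 ≈ 462.0 + 29.394*I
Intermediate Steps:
V(I, A) = -2 (V(I, A) = 2 - 4 = -2)
j(J) = 6 - J
Y(C, Q) = -3 + C*Q
y(z) = √(3 - 3*z) (y(z) = √((6 - z) + (-3 - 2*z)) = √(3 - 3*z))
4*y(19) - 1*(-462) = 4*√(3 - 3*19) - 1*(-462) = 4*√(3 - 57) + 462 = 4*√(-54) + 462 = 4*(3*I*√6) + 462 = 12*I*√6 + 462 = 462 + 12*I*√6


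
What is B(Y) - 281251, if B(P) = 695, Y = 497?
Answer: -280556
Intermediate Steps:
B(Y) - 281251 = 695 - 281251 = -280556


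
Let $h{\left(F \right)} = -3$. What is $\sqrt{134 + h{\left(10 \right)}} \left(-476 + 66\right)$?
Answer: $- 410 \sqrt{131} \approx -4692.7$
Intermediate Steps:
$\sqrt{134 + h{\left(10 \right)}} \left(-476 + 66\right) = \sqrt{134 - 3} \left(-476 + 66\right) = \sqrt{131} \left(-410\right) = - 410 \sqrt{131}$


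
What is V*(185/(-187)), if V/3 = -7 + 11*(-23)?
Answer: 144300/187 ≈ 771.66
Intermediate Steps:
V = -780 (V = 3*(-7 + 11*(-23)) = 3*(-7 - 253) = 3*(-260) = -780)
V*(185/(-187)) = -144300/(-187) = -144300*(-1)/187 = -780*(-185/187) = 144300/187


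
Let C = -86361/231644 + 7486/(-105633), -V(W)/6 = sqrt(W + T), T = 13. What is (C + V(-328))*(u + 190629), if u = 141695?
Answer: -901982044589257/6117312663 - 5981832*I*sqrt(35) ≈ -1.4745e+5 - 3.5389e+7*I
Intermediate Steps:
V(W) = -6*sqrt(13 + W) (V(W) = -6*sqrt(W + 13) = -6*sqrt(13 + W))
C = -10856658497/24469250652 (C = -86361*1/231644 + 7486*(-1/105633) = -86361/231644 - 7486/105633 = -10856658497/24469250652 ≈ -0.44369)
(C + V(-328))*(u + 190629) = (-10856658497/24469250652 - 6*sqrt(13 - 328))*(141695 + 190629) = (-10856658497/24469250652 - 18*I*sqrt(35))*332324 = -901982044589257/6117312663 - 5981832*I*sqrt(35)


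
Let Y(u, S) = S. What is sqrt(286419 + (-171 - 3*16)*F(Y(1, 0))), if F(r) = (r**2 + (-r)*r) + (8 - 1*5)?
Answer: sqrt(285762) ≈ 534.57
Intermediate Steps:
F(r) = 3 (F(r) = (r**2 - r**2) + (8 - 5) = 0 + 3 = 3)
sqrt(286419 + (-171 - 3*16)*F(Y(1, 0))) = sqrt(286419 + (-171 - 3*16)*3) = sqrt(286419 + (-171 - 48)*3) = sqrt(286419 - 219*3) = sqrt(286419 - 657) = sqrt(285762)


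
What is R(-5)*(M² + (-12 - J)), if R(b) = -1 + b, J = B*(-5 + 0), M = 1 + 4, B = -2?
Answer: -18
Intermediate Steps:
M = 5
J = 10 (J = -2*(-5 + 0) = -2*(-5) = 10)
R(-5)*(M² + (-12 - J)) = (-1 - 5)*(5² + (-12 - 1*10)) = -6*(25 + (-12 - 10)) = -6*(25 - 22) = -6*3 = -18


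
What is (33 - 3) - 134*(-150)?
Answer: 20130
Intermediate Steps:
(33 - 3) - 134*(-150) = 30 + 20100 = 20130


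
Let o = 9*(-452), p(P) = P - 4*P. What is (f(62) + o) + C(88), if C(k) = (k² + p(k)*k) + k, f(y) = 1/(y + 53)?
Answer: -2238819/115 ≈ -19468.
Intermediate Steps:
f(y) = 1/(53 + y)
p(P) = -3*P
o = -4068
C(k) = k - 2*k² (C(k) = (k² + (-3*k)*k) + k = (k² - 3*k²) + k = -2*k² + k = k - 2*k²)
(f(62) + o) + C(88) = (1/(53 + 62) - 4068) + 88*(1 - 2*88) = (1/115 - 4068) + 88*(1 - 176) = (1/115 - 4068) + 88*(-175) = -467819/115 - 15400 = -2238819/115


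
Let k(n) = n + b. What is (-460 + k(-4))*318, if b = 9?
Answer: -144690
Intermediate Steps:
k(n) = 9 + n (k(n) = n + 9 = 9 + n)
(-460 + k(-4))*318 = (-460 + (9 - 4))*318 = (-460 + 5)*318 = -455*318 = -144690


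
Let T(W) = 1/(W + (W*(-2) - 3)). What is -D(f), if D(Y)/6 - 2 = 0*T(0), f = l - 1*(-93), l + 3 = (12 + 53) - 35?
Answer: -12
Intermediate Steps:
l = 27 (l = -3 + ((12 + 53) - 35) = -3 + (65 - 35) = -3 + 30 = 27)
T(W) = 1/(-3 - W) (T(W) = 1/(W + (-2*W - 3)) = 1/(W + (-3 - 2*W)) = 1/(-3 - W))
f = 120 (f = 27 - 1*(-93) = 27 + 93 = 120)
D(Y) = 12 (D(Y) = 12 + 6*(0*(-1/(3 + 0))) = 12 + 6*(0*(-1/3)) = 12 + 6*(0*(-1*⅓)) = 12 + 6*(0*(-⅓)) = 12 + 6*0 = 12 + 0 = 12)
-D(f) = -1*12 = -12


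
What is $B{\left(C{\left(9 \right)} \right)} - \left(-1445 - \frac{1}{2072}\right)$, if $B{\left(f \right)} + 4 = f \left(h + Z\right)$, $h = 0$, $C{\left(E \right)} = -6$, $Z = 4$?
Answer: $\frac{2936025}{2072} \approx 1417.0$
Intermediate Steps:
$B{\left(f \right)} = -4 + 4 f$ ($B{\left(f \right)} = -4 + f \left(0 + 4\right) = -4 + f 4 = -4 + 4 f$)
$B{\left(C{\left(9 \right)} \right)} - \left(-1445 - \frac{1}{2072}\right) = \left(-4 + 4 \left(-6\right)\right) - \left(-1445 - \frac{1}{2072}\right) = \left(-4 - 24\right) - \left(-1445 - \frac{1}{2072}\right) = -28 - \left(-1445 - \frac{1}{2072}\right) = -28 - - \frac{2994041}{2072} = -28 + \frac{2994041}{2072} = \frac{2936025}{2072}$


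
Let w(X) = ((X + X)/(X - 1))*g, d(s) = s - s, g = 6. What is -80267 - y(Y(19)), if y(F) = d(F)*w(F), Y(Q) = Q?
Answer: -80267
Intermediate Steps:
d(s) = 0
w(X) = 12*X/(-1 + X) (w(X) = ((X + X)/(X - 1))*6 = ((2*X)/(-1 + X))*6 = (2*X/(-1 + X))*6 = 12*X/(-1 + X))
y(F) = 0 (y(F) = 0*(12*F/(-1 + F)) = 0)
-80267 - y(Y(19)) = -80267 - 1*0 = -80267 + 0 = -80267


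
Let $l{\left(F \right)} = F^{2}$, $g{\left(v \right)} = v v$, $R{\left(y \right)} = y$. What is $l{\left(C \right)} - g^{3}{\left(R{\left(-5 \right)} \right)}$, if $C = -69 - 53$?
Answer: $-741$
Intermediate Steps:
$g{\left(v \right)} = v^{2}$
$C = -122$ ($C = -69 - 53 = -122$)
$l{\left(C \right)} - g^{3}{\left(R{\left(-5 \right)} \right)} = \left(-122\right)^{2} - \left(\left(-5\right)^{2}\right)^{3} = 14884 - 25^{3} = 14884 - 15625 = -741$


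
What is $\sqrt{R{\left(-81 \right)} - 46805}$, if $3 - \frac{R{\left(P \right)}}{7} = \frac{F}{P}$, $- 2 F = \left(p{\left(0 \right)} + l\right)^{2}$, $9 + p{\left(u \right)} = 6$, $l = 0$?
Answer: $\frac{i \sqrt{1684238}}{6} \approx 216.3 i$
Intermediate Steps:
$p{\left(u \right)} = -3$ ($p{\left(u \right)} = -9 + 6 = -3$)
$F = - \frac{9}{2}$ ($F = - \frac{\left(-3 + 0\right)^{2}}{2} = - \frac{\left(-3\right)^{2}}{2} = \left(- \frac{1}{2}\right) 9 = - \frac{9}{2} \approx -4.5$)
$R{\left(P \right)} = 21 + \frac{63}{2 P}$ ($R{\left(P \right)} = 21 - 7 \left(- \frac{9}{2 P}\right) = 21 + \frac{63}{2 P}$)
$\sqrt{R{\left(-81 \right)} - 46805} = \sqrt{\left(21 + \frac{63}{2 \left(-81\right)}\right) - 46805} = \sqrt{\left(21 + \frac{63}{2} \left(- \frac{1}{81}\right)\right) - 46805} = \sqrt{\left(21 - \frac{7}{18}\right) - 46805} = \sqrt{\frac{371}{18} - 46805} = \sqrt{- \frac{842119}{18}} = \frac{i \sqrt{1684238}}{6}$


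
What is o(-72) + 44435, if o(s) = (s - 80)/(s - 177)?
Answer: 11064467/249 ≈ 44436.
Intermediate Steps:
o(s) = (-80 + s)/(-177 + s)
o(-72) + 44435 = (-80 - 72)/(-177 - 72) + 44435 = -152/(-249) + 44435 = -1/249*(-152) + 44435 = 152/249 + 44435 = 11064467/249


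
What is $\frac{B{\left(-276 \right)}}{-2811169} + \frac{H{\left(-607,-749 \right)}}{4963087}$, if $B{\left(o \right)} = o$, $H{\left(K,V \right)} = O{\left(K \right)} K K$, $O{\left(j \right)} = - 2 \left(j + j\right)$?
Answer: $\frac{2514856773719080}{13952076318703} \approx 180.25$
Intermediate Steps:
$O{\left(j \right)} = - 4 j$ ($O{\left(j \right)} = - 2 \cdot 2 j = - 4 j$)
$H{\left(K,V \right)} = - 4 K^{3}$ ($H{\left(K,V \right)} = - 4 K K K = - 4 K^{2} K = - 4 K^{3}$)
$\frac{B{\left(-276 \right)}}{-2811169} + \frac{H{\left(-607,-749 \right)}}{4963087} = - \frac{276}{-2811169} + \frac{\left(-4\right) \left(-607\right)^{3}}{4963087} = \left(-276\right) \left(- \frac{1}{2811169}\right) + \left(-4\right) \left(-223648543\right) \frac{1}{4963087} = \frac{276}{2811169} + 894594172 \cdot \frac{1}{4963087} = \frac{276}{2811169} + \frac{894594172}{4963087} = \frac{2514856773719080}{13952076318703}$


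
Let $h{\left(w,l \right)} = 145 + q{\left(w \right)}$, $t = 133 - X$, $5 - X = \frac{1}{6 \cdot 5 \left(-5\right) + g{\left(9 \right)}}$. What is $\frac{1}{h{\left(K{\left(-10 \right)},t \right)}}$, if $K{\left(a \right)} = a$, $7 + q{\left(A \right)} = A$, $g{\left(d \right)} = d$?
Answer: $\frac{1}{128} \approx 0.0078125$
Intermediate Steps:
$q{\left(A \right)} = -7 + A$
$X = \frac{706}{141}$ ($X = 5 - \frac{1}{6 \cdot 5 \left(-5\right) + 9} = 5 - \frac{1}{30 \left(-5\right) + 9} = 5 - \frac{1}{-150 + 9} = 5 - \frac{1}{-141} = 5 - - \frac{1}{141} = 5 + \frac{1}{141} = \frac{706}{141} \approx 5.0071$)
$t = \frac{18047}{141}$ ($t = 133 - \frac{706}{141} = \frac{18047}{141} \approx 127.99$)
$h{\left(w,l \right)} = 138 + w$ ($h{\left(w,l \right)} = 145 + \left(-7 + w\right) = 138 + w$)
$\frac{1}{h{\left(K{\left(-10 \right)},t \right)}} = \frac{1}{138 - 10} = \frac{1}{128}$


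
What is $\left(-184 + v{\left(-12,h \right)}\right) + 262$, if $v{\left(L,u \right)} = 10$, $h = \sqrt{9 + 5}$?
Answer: $88$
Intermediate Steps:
$h = \sqrt{14} \approx 3.7417$
$\left(-184 + v{\left(-12,h \right)}\right) + 262 = \left(-184 + 10\right) + 262 = -174 + 262 = 88$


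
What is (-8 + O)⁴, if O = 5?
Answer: 81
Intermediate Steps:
(-8 + O)⁴ = (-8 + 5)⁴ = (-3)⁴ = 81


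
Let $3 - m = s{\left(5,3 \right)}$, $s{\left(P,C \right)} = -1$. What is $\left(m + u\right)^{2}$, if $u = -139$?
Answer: $18225$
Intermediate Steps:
$m = 4$ ($m = 3 - -1 = 3 + 1 = 4$)
$\left(m + u\right)^{2} = \left(4 - 139\right)^{2} = \left(-135\right)^{2} = 18225$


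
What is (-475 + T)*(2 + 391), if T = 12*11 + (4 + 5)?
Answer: -131262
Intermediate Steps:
T = 141 (T = 132 + 9 = 141)
(-475 + T)*(2 + 391) = (-475 + 141)*(2 + 391) = -334*393 = -131262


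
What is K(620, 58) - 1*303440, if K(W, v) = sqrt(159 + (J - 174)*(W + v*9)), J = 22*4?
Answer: -303440 + I*sqrt(98053) ≈ -3.0344e+5 + 313.13*I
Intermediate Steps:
J = 88
K(W, v) = sqrt(159 - 774*v - 86*W) (K(W, v) = sqrt(159 + (88 - 174)*(W + v*9)) = sqrt(159 - 86*(W + 9*v)) = sqrt(159 + (-774*v - 86*W)) = sqrt(159 - 774*v - 86*W))
K(620, 58) - 1*303440 = sqrt(159 - 774*58 - 86*620) - 1*303440 = sqrt(159 - 44892 - 53320) - 303440 = sqrt(-98053) - 303440 = I*sqrt(98053) - 303440 = -303440 + I*sqrt(98053)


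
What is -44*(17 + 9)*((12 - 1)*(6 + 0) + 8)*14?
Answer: -1185184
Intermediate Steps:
-44*(17 + 9)*((12 - 1)*(6 + 0) + 8)*14 = -1144*(11*6 + 8)*14 = -1144*(66 + 8)*14 = -1144*74*14 = -44*1924*14 = -84656*14 = -1185184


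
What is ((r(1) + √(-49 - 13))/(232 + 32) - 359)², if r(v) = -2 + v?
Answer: (94777 - I*√62)²/69696 ≈ 1.2888e+5 - 21.415*I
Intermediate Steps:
((r(1) + √(-49 - 13))/(232 + 32) - 359)² = (((-2 + 1) + √(-49 - 13))/(232 + 32) - 359)² = ((-1 + √(-62))/264 - 359)² = ((-1 + I*√62)*(1/264) - 359)² = ((-1/264 + I*√62/264) - 359)² = (-94777/264 + I*√62/264)²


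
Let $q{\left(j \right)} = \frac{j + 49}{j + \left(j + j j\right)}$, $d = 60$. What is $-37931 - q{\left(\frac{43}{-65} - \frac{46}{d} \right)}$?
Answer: $- \frac{4704211771}{124211} \approx -37873.0$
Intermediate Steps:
$q{\left(j \right)} = \frac{49 + j}{j^{2} + 2 j}$ ($q{\left(j \right)} = \frac{49 + j}{j + \left(j + j^{2}\right)} = \frac{49 + j}{j^{2} + 2 j}$)
$-37931 - q{\left(\frac{43}{-65} - \frac{46}{d} \right)} = -37931 - \frac{49 + \left(\frac{43}{-65} - \frac{46}{60}\right)}{\left(\frac{43}{-65} - \frac{46}{60}\right) \left(2 + \left(\frac{43}{-65} - \frac{46}{60}\right)\right)} = -37931 - \frac{49 + \left(43 \left(- \frac{1}{65}\right) - \frac{23}{30}\right)}{\left(43 \left(- \frac{1}{65}\right) - \frac{23}{30}\right) \left(2 + \left(43 \left(- \frac{1}{65}\right) - \frac{23}{30}\right)\right)} = -37931 - \frac{49 - \frac{557}{390}}{\left(- \frac{43}{65} - \frac{23}{30}\right) \left(2 - \frac{557}{390}\right)} = -37931 - \frac{49 - \frac{557}{390}}{\left(- \frac{557}{390}\right) \left(2 - \frac{557}{390}\right)} = -37931 - \left(- \frac{390}{557}\right) \frac{1}{\frac{223}{390}} \cdot \frac{18553}{390} = -37931 - \left(- \frac{390}{557}\right) \frac{390}{223} \cdot \frac{18553}{390} = -37931 - - \frac{7235670}{124211} = -37931 + \frac{7235670}{124211} = - \frac{4704211771}{124211}$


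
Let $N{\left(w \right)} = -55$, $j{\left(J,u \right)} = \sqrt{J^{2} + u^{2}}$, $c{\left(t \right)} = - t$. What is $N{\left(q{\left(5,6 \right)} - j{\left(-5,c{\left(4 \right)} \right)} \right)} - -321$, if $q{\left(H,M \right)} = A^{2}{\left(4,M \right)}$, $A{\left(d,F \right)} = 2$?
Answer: $266$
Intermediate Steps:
$q{\left(H,M \right)} = 4$ ($q{\left(H,M \right)} = 2^{2} = 4$)
$N{\left(q{\left(5,6 \right)} - j{\left(-5,c{\left(4 \right)} \right)} \right)} - -321 = -55 - -321 = -55 + 321 = 266$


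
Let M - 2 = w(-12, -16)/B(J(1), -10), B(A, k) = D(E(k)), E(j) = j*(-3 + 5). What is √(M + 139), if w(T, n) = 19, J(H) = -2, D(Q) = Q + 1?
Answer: 2*√35 ≈ 11.832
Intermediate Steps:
E(j) = 2*j (E(j) = j*2 = 2*j)
D(Q) = 1 + Q
B(A, k) = 1 + 2*k
M = 1 (M = 2 + 19/(1 + 2*(-10)) = 2 + 19/(1 - 20) = 2 + 19/(-19) = 2 + 19*(-1/19) = 2 - 1 = 1)
√(M + 139) = √(1 + 139) = √140 = 2*√35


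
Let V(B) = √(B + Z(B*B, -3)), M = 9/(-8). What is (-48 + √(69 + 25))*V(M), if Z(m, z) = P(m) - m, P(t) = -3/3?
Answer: I*√217*(-48 + √94)/8 ≈ -70.533*I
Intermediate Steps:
M = -9/8 (M = 9*(-⅛) = -9/8 ≈ -1.1250)
P(t) = -1 (P(t) = -3*⅓ = -1)
Z(m, z) = -1 - m
V(B) = √(-1 + B - B²) (V(B) = √(B + (-1 - B*B)) = √(B + (-1 - B²)) = √(-1 + B - B²))
(-48 + √(69 + 25))*V(M) = (-48 + √(69 + 25))*√(-1 - 9/8 - (-9/8)²) = (-48 + √94)*√(-1 - 9/8 - 1*81/64) = (-48 + √94)*√(-1 - 9/8 - 81/64) = (-48 + √94)*√(-217/64) = (-48 + √94)*(I*√217/8) = I*√217*(-48 + √94)/8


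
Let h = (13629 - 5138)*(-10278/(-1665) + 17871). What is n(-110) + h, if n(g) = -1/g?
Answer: 617805958191/4070 ≈ 1.5180e+8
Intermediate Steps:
h = 28082089007/185 (h = 8491*(-10278*(-1/1665) + 17871) = 8491*(1142/185 + 17871) = 8491*(3307277/185) = 28082089007/185 ≈ 1.5180e+8)
n(-110) + h = -1/(-110) + 28082089007/185 = -1*(-1/110) + 28082089007/185 = 1/110 + 28082089007/185 = 617805958191/4070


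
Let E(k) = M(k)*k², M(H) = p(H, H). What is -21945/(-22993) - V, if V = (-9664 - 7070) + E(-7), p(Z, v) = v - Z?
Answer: 384786807/22993 ≈ 16735.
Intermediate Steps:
M(H) = 0 (M(H) = H - H = 0)
E(k) = 0 (E(k) = 0*k² = 0)
V = -16734 (V = (-9664 - 7070) + 0 = -16734 + 0 = -16734)
-21945/(-22993) - V = -21945/(-22993) - 1*(-16734) = -21945*(-1/22993) + 16734 = 21945/22993 + 16734 = 384786807/22993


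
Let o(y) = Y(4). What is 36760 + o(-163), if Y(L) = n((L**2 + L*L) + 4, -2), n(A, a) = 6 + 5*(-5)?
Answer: 36741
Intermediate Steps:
n(A, a) = -19 (n(A, a) = 6 - 25 = -19)
Y(L) = -19
o(y) = -19
36760 + o(-163) = 36760 - 19 = 36741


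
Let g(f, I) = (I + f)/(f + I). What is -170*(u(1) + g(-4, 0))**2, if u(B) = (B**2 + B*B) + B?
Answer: -2720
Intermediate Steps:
u(B) = B + 2*B**2 (u(B) = (B**2 + B**2) + B = 2*B**2 + B = B + 2*B**2)
g(f, I) = 1 (g(f, I) = (I + f)/(I + f) = 1)
-170*(u(1) + g(-4, 0))**2 = -170*(1*(1 + 2*1) + 1)**2 = -170*(1*(1 + 2) + 1)**2 = -170*(1*3 + 1)**2 = -170*(3 + 1)**2 = -170*4**2 = -170*16 = -2720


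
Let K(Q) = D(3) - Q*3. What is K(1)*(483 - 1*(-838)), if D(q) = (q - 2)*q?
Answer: 0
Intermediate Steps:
D(q) = q*(-2 + q) (D(q) = (-2 + q)*q = q*(-2 + q))
K(Q) = 3 - 3*Q (K(Q) = 3*(-2 + 3) - Q*3 = 3*1 - 3*Q = 3 - 3*Q)
K(1)*(483 - 1*(-838)) = (3 - 3*1)*(483 - 1*(-838)) = (3 - 3)*(483 + 838) = 0*1321 = 0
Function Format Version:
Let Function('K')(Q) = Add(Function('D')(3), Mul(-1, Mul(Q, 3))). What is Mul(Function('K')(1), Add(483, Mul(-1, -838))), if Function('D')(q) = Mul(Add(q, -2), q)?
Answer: 0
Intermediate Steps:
Function('D')(q) = Mul(q, Add(-2, q)) (Function('D')(q) = Mul(Add(-2, q), q) = Mul(q, Add(-2, q)))
Function('K')(Q) = Add(3, Mul(-3, Q)) (Function('K')(Q) = Add(Mul(3, Add(-2, 3)), Mul(-1, Mul(Q, 3))) = Add(Mul(3, 1), Mul(-1, Mul(3, Q))) = Add(3, Mul(-3, Q)))
Mul(Function('K')(1), Add(483, Mul(-1, -838))) = Mul(Add(3, Mul(-3, 1)), Add(483, Mul(-1, -838))) = Mul(Add(3, -3), Add(483, 838)) = Mul(0, 1321) = 0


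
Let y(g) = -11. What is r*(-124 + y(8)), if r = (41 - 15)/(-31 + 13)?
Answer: 195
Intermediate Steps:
r = -13/9 (r = 26/(-18) = 26*(-1/18) = -13/9 ≈ -1.4444)
r*(-124 + y(8)) = -13*(-124 - 11)/9 = -13/9*(-135) = 195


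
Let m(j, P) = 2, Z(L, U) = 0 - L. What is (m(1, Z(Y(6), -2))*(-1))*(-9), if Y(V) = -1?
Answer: 18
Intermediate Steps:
Z(L, U) = -L
(m(1, Z(Y(6), -2))*(-1))*(-9) = (2*(-1))*(-9) = -2*(-9) = 18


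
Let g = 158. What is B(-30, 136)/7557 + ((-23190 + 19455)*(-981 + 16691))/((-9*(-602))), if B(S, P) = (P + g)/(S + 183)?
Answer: -1256359344277/116007507 ≈ -10830.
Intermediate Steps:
B(S, P) = (158 + P)/(183 + S) (B(S, P) = (P + 158)/(S + 183) = (158 + P)/(183 + S))
B(-30, 136)/7557 + ((-23190 + 19455)*(-981 + 16691))/((-9*(-602))) = ((158 + 136)/(183 - 30))/7557 + ((-23190 + 19455)*(-981 + 16691))/((-9*(-602))) = (294/153)*(1/7557) - 3735*15710/5418 = ((1/153)*294)*(1/7557) - 58676850*1/5418 = (98/51)*(1/7557) - 3259825/301 = 98/385407 - 3259825/301 = -1256359344277/116007507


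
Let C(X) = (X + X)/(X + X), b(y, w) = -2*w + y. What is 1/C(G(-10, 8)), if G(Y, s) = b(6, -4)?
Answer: 1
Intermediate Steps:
b(y, w) = y - 2*w
G(Y, s) = 14 (G(Y, s) = 6 - 2*(-4) = 6 + 8 = 14)
C(X) = 1 (C(X) = (2*X)/((2*X)) = (2*X)*(1/(2*X)) = 1)
1/C(G(-10, 8)) = 1/1 = 1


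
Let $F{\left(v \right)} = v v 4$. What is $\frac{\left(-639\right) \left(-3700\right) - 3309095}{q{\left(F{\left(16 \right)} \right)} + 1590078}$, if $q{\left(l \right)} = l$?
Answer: $- \frac{944795}{1591102} \approx -0.5938$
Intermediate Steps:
$F{\left(v \right)} = 4 v^{2}$ ($F{\left(v \right)} = v^{2} \cdot 4 = 4 v^{2}$)
$\frac{\left(-639\right) \left(-3700\right) - 3309095}{q{\left(F{\left(16 \right)} \right)} + 1590078} = \frac{\left(-639\right) \left(-3700\right) - 3309095}{4 \cdot 16^{2} + 1590078} = \frac{2364300 - 3309095}{4 \cdot 256 + 1590078} = - \frac{944795}{1024 + 1590078} = - \frac{944795}{1591102}$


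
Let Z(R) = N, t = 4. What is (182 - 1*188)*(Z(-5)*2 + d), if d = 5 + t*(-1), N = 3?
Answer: -42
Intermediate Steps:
Z(R) = 3
d = 1 (d = 5 + 4*(-1) = 5 - 4 = 1)
(182 - 1*188)*(Z(-5)*2 + d) = (182 - 1*188)*(3*2 + 1) = (182 - 188)*(6 + 1) = -6*7 = -42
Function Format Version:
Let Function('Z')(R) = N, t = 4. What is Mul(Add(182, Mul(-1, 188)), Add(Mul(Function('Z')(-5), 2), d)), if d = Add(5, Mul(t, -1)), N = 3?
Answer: -42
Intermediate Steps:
Function('Z')(R) = 3
d = 1 (d = Add(5, Mul(4, -1)) = Add(5, -4) = 1)
Mul(Add(182, Mul(-1, 188)), Add(Mul(Function('Z')(-5), 2), d)) = Mul(Add(182, Mul(-1, 188)), Add(Mul(3, 2), 1)) = Mul(Add(182, -188), Add(6, 1)) = Mul(-6, 7) = -42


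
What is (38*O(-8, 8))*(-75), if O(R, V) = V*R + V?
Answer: 159600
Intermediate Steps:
O(R, V) = V + R*V (O(R, V) = R*V + V = V + R*V)
(38*O(-8, 8))*(-75) = (38*(8*(1 - 8)))*(-75) = (38*(8*(-7)))*(-75) = (38*(-56))*(-75) = -2128*(-75) = 159600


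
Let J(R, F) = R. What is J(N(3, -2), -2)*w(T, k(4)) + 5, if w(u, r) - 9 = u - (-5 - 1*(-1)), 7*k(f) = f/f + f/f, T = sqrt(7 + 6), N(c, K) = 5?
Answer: 70 + 5*sqrt(13) ≈ 88.028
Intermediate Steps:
T = sqrt(13) ≈ 3.6056
k(f) = 2/7 (k(f) = (f/f + f/f)/7 = (1 + 1)/7 = (1/7)*2 = 2/7)
w(u, r) = 13 + u (w(u, r) = 9 + (u - (-5 - 1*(-1))) = 9 + (u - (-5 + 1)) = 9 + (u - 1*(-4)) = 9 + (u + 4) = 9 + (4 + u) = 13 + u)
J(N(3, -2), -2)*w(T, k(4)) + 5 = 5*(13 + sqrt(13)) + 5 = (65 + 5*sqrt(13)) + 5 = 70 + 5*sqrt(13)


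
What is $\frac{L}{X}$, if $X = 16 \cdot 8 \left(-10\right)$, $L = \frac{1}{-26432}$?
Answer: $\frac{1}{33832960} \approx 2.9557 \cdot 10^{-8}$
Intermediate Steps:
$L = - \frac{1}{26432} \approx -3.7833 \cdot 10^{-5}$
$X = -1280$ ($X = 128 \left(-10\right) = -1280$)
$\frac{L}{X} = - \frac{1}{26432 \left(-1280\right)} = \left(- \frac{1}{26432}\right) \left(- \frac{1}{1280}\right) = \frac{1}{33832960}$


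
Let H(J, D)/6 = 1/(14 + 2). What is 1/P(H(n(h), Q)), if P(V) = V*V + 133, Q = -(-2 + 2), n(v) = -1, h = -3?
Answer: 64/8521 ≈ 0.0075109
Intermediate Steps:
Q = 0 (Q = -1*0 = 0)
H(J, D) = 3/8 (H(J, D) = 6/(14 + 2) = 6/16 = 6*(1/16) = 3/8)
P(V) = 133 + V**2 (P(V) = V**2 + 133 = 133 + V**2)
1/P(H(n(h), Q)) = 1/(133 + (3/8)**2) = 1/(133 + 9/64) = 1/(8521/64) = 64/8521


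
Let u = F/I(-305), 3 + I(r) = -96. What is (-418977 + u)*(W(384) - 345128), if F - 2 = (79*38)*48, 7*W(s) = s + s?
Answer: 100524440436088/693 ≈ 1.4506e+11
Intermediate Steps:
W(s) = 2*s/7 (W(s) = (s + s)/7 = (2*s)/7 = 2*s/7)
I(r) = -99 (I(r) = -3 - 96 = -99)
F = 144098 (F = 2 + (79*38)*48 = 2 + 3002*48 = 2 + 144096 = 144098)
u = -144098/99 (u = 144098/(-99) = 144098*(-1/99) = -144098/99 ≈ -1455.5)
(-418977 + u)*(W(384) - 345128) = (-418977 - 144098/99)*((2/7)*384 - 345128) = -41622821*(768/7 - 345128)/99 = -41622821/99*(-2415128/7) = 100524440436088/693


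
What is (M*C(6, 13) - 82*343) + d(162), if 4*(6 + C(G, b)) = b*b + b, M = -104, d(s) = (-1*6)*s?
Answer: -33206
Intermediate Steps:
d(s) = -6*s
C(G, b) = -6 + b/4 + b²/4 (C(G, b) = -6 + (b*b + b)/4 = -6 + (b² + b)/4 = -6 + (b + b²)/4 = -6 + (b/4 + b²/4) = -6 + b/4 + b²/4)
(M*C(6, 13) - 82*343) + d(162) = (-104*(-6 + (¼)*13 + (¼)*13²) - 82*343) - 6*162 = (-104*(-6 + 13/4 + (¼)*169) - 28126) - 972 = (-104*(-6 + 13/4 + 169/4) - 28126) - 972 = (-104*79/2 - 28126) - 972 = (-4108 - 28126) - 972 = -32234 - 972 = -33206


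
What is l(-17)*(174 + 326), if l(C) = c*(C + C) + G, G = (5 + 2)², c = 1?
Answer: 7500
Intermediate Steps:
G = 49 (G = 7² = 49)
l(C) = 49 + 2*C (l(C) = 1*(C + C) + 49 = 1*(2*C) + 49 = 2*C + 49 = 49 + 2*C)
l(-17)*(174 + 326) = (49 + 2*(-17))*(174 + 326) = (49 - 34)*500 = 15*500 = 7500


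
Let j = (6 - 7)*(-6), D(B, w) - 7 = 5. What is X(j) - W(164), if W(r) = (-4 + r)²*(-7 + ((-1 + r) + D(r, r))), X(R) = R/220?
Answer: -473087997/110 ≈ -4.3008e+6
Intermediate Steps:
D(B, w) = 12 (D(B, w) = 7 + 5 = 12)
j = 6 (j = -1*(-6) = 6)
X(R) = R/220 (X(R) = R*(1/220) = R/220)
W(r) = (-4 + r)²*(4 + r) (W(r) = (-4 + r)²*(-7 + ((-1 + r) + 12)) = (-4 + r)²*(-7 + (11 + r)) = (-4 + r)²*(4 + r))
X(j) - W(164) = (1/220)*6 - (-4 + 164)²*(4 + 164) = 3/110 - 160²*168 = 3/110 - 25600*168 = 3/110 - 1*4300800 = 3/110 - 4300800 = -473087997/110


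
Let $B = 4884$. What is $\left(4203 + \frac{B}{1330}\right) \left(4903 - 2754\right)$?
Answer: $\frac{858813159}{95} \approx 9.0401 \cdot 10^{6}$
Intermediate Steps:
$\left(4203 + \frac{B}{1330}\right) \left(4903 - 2754\right) = \left(4203 + \frac{4884}{1330}\right) \left(4903 - 2754\right) = \left(4203 + 4884 \cdot \frac{1}{1330}\right) 2149 = \left(4203 + \frac{2442}{665}\right) 2149 = \frac{2797437}{665} \cdot 2149 = \frac{858813159}{95}$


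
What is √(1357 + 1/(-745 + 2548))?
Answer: 4*√275709351/1803 ≈ 36.837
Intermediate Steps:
√(1357 + 1/(-745 + 2548)) = √(1357 + 1/1803) = √(2446672/1803) = 4*√275709351/1803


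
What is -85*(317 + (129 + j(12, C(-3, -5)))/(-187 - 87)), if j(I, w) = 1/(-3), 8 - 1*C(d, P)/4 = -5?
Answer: -11057990/411 ≈ -26905.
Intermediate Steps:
C(d, P) = 52 (C(d, P) = 32 - 4*(-5) = 32 + 20 = 52)
j(I, w) = -1/3
-85*(317 + (129 + j(12, C(-3, -5)))/(-187 - 87)) = -85*(317 + (129 - 1/3)/(-187 - 87)) = -85*(317 + (386/3)/(-274)) = -85*(317 + (386/3)*(-1/274)) = -85*(317 - 193/411) = -85*130094/411 = -11057990/411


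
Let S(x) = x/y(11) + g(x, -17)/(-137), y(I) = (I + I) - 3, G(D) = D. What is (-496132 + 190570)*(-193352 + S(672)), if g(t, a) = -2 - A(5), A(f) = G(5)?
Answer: 153759733114158/2603 ≈ 5.9070e+10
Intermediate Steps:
y(I) = -3 + 2*I (y(I) = 2*I - 3 = -3 + 2*I)
A(f) = 5
g(t, a) = -7 (g(t, a) = -2 - 1*5 = -2 - 5 = -7)
S(x) = 7/137 + x/19 (S(x) = x/(-3 + 2*11) - 7/(-137) = x/(-3 + 22) - 7*(-1/137) = x/19 + 7/137 = 7/137 + x/19)
(-496132 + 190570)*(-193352 + S(672)) = (-496132 + 190570)*(-193352 + (7/137 + (1/19)*672)) = -305562*(-193352 + (7/137 + 672/19)) = -305562*(-193352 + 92197/2603) = -305562*(-503203059/2603) = 153759733114158/2603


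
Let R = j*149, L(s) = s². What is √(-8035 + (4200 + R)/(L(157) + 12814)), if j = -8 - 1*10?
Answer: I*√11276875756081/37463 ≈ 89.638*I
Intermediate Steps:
j = -18 (j = -8 - 10 = -18)
R = -2682 (R = -18*149 = -2682)
√(-8035 + (4200 + R)/(L(157) + 12814)) = √(-8035 + (4200 - 2682)/(157² + 12814)) = √(-8035 + 1518/(24649 + 12814)) = √(-8035 + 1518/37463) = √(-301013687/37463) = I*√11276875756081/37463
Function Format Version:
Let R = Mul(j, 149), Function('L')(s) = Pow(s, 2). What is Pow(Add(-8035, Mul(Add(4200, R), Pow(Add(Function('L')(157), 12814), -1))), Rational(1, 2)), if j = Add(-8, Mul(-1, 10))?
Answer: Mul(Rational(1, 37463), I, Pow(11276875756081, Rational(1, 2))) ≈ Mul(89.638, I)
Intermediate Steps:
j = -18 (j = Add(-8, -10) = -18)
R = -2682 (R = Mul(-18, 149) = -2682)
Pow(Add(-8035, Mul(Add(4200, R), Pow(Add(Function('L')(157), 12814), -1))), Rational(1, 2)) = Pow(Add(-8035, Mul(Add(4200, -2682), Pow(Add(Pow(157, 2), 12814), -1))), Rational(1, 2)) = Pow(Add(-8035, Mul(1518, Pow(Add(24649, 12814), -1))), Rational(1, 2)) = Pow(Add(-8035, Mul(1518, Pow(37463, -1))), Rational(1, 2)) = Pow(Add(-8035, Mul(1518, Rational(1, 37463))), Rational(1, 2)) = Pow(Add(-8035, Rational(1518, 37463)), Rational(1, 2)) = Pow(Rational(-301013687, 37463), Rational(1, 2)) = Mul(Rational(1, 37463), I, Pow(11276875756081, Rational(1, 2)))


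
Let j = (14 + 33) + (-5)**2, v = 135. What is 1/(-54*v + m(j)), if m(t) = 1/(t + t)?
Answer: -144/1049759 ≈ -0.00013717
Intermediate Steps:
j = 72 (j = 47 + 25 = 72)
m(t) = 1/(2*t)
1/(-54*v + m(j)) = 1/(-54*135 + (1/2)/72) = 1/(-7290 + (1/2)*(1/72)) = 1/(-7290 + 1/144) = 1/(-1049759/144) = -144/1049759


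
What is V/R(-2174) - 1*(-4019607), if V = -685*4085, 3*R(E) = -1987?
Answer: 7995353784/1987 ≈ 4.0238e+6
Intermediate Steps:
R(E) = -1987/3 (R(E) = (⅓)*(-1987) = -1987/3)
V = -2798225
V/R(-2174) - 1*(-4019607) = -2798225/(-1987/3) - 1*(-4019607) = -2798225*(-3/1987) + 4019607 = 8394675/1987 + 4019607 = 7995353784/1987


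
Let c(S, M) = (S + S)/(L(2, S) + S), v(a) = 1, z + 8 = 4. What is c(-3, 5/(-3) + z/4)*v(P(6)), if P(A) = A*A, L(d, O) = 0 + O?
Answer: 1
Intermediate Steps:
z = -4 (z = -8 + 4 = -4)
L(d, O) = O
P(A) = A²
c(S, M) = 1 (c(S, M) = (S + S)/(S + S) = (2*S)/((2*S)) = (2*S)*(1/(2*S)) = 1)
c(-3, 5/(-3) + z/4)*v(P(6)) = 1*1 = 1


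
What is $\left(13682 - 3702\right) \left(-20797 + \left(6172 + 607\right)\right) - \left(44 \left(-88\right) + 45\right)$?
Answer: $-139895813$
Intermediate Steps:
$\left(13682 - 3702\right) \left(-20797 + \left(6172 + 607\right)\right) - \left(44 \left(-88\right) + 45\right) = 9980 \left(-20797 + 6779\right) - \left(-3872 + 45\right) = 9980 \left(-14018\right) - -3827 = -139899640 + 3827 = -139895813$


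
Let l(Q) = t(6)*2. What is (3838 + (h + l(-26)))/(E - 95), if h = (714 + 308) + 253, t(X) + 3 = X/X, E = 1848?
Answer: 5109/1753 ≈ 2.9144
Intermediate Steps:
t(X) = -2 (t(X) = -3 + X/X = -3 + 1 = -2)
l(Q) = -4 (l(Q) = -2*2 = -4)
h = 1275 (h = 1022 + 253 = 1275)
(3838 + (h + l(-26)))/(E - 95) = (3838 + (1275 - 4))/(1848 - 95) = (3838 + 1271)/1753 = 5109*(1/1753) = 5109/1753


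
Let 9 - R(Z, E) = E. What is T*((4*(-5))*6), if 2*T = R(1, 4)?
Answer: -300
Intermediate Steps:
R(Z, E) = 9 - E
T = 5/2 (T = (9 - 1*4)/2 = (9 - 4)/2 = (1/2)*5 = 5/2 ≈ 2.5000)
T*((4*(-5))*6) = 5*((4*(-5))*6)/2 = 5*(-20*6)/2 = (5/2)*(-120) = -300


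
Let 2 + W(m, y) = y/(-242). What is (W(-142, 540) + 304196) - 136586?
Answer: 20280298/121 ≈ 1.6761e+5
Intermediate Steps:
W(m, y) = -2 - y/242 (W(m, y) = -2 + y/(-242) = -2 + y*(-1/242) = -2 - y/242)
(W(-142, 540) + 304196) - 136586 = ((-2 - 1/242*540) + 304196) - 136586 = ((-2 - 270/121) + 304196) - 136586 = (-512/121 + 304196) - 136586 = 36807204/121 - 136586 = 20280298/121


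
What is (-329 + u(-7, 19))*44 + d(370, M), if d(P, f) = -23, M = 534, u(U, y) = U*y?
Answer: -20351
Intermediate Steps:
(-329 + u(-7, 19))*44 + d(370, M) = (-329 - 7*19)*44 - 23 = (-329 - 133)*44 - 23 = -462*44 - 23 = -20328 - 23 = -20351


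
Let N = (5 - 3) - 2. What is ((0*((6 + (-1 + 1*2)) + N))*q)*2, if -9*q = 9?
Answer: 0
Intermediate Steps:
q = -1 (q = -⅑*9 = -1)
N = 0 (N = 2 - 2 = 0)
((0*((6 + (-1 + 1*2)) + N))*q)*2 = ((0*((6 + (-1 + 1*2)) + 0))*(-1))*2 = ((0*((6 + (-1 + 2)) + 0))*(-1))*2 = ((0*((6 + 1) + 0))*(-1))*2 = ((0*(7 + 0))*(-1))*2 = ((0*7)*(-1))*2 = (0*(-1))*2 = 0*2 = 0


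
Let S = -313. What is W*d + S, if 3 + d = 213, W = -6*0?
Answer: -313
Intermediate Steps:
W = 0
d = 210 (d = -3 + 213 = 210)
W*d + S = 0*210 - 313 = 0 - 313 = -313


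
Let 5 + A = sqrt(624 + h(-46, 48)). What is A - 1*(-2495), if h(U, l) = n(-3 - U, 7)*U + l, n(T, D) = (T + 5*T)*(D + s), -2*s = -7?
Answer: 2490 + I*sqrt(123942) ≈ 2490.0 + 352.05*I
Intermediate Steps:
s = 7/2 (s = -1/2*(-7) = 7/2 ≈ 3.5000)
n(T, D) = 6*T*(7/2 + D) (n(T, D) = (T + 5*T)*(D + 7/2) = (6*T)*(7/2 + D) = 6*T*(7/2 + D))
h(U, l) = l + U*(-189 - 63*U) (h(U, l) = (3*(-3 - U)*(7 + 2*7))*U + l = (3*(-3 - U)*(7 + 14))*U + l = (3*(-3 - U)*21)*U + l = (-189 - 63*U)*U + l = U*(-189 - 63*U) + l = l + U*(-189 - 63*U))
A = -5 + I*sqrt(123942) (A = -5 + sqrt(624 + (48 - 63*(-46)*(3 - 46))) = -5 + sqrt(624 + (48 - 63*(-46)*(-43))) = -5 + sqrt(624 + (48 - 124614)) = -5 + sqrt(624 - 124566) = -5 + sqrt(-123942) = -5 + I*sqrt(123942) ≈ -5.0 + 352.05*I)
A - 1*(-2495) = (-5 + I*sqrt(123942)) - 1*(-2495) = (-5 + I*sqrt(123942)) + 2495 = 2490 + I*sqrt(123942)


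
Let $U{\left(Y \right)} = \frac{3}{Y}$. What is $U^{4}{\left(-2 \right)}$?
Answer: $\frac{81}{16} \approx 5.0625$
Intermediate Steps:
$U^{4}{\left(-2 \right)} = \left(\frac{3}{-2}\right)^{4} = \left(3 \left(- \frac{1}{2}\right)\right)^{4} = \left(- \frac{3}{2}\right)^{4} = \frac{81}{16}$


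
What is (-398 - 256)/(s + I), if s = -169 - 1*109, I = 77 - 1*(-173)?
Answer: 327/14 ≈ 23.357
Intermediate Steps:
I = 250 (I = 77 + 173 = 250)
s = -278 (s = -169 - 109 = -278)
(-398 - 256)/(s + I) = (-398 - 256)/(-278 + 250) = -654/(-28) = -654*(-1/28) = 327/14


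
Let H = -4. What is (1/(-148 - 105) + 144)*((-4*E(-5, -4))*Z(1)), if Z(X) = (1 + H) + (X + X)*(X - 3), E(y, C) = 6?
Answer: 6120408/253 ≈ 24191.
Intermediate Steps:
Z(X) = -3 + 2*X*(-3 + X) (Z(X) = (1 - 4) + (X + X)*(X - 3) = -3 + (2*X)*(-3 + X) = -3 + 2*X*(-3 + X))
(1/(-148 - 105) + 144)*((-4*E(-5, -4))*Z(1)) = (1/(-148 - 105) + 144)*((-4*6)*(-3 - 6*1 + 2*1**2)) = (1/(-253) + 144)*(-24*(-3 - 6 + 2*1)) = (-1/253 + 144)*(-24*(-3 - 6 + 2)) = 36431*(-24*(-7))/253 = (36431/253)*168 = 6120408/253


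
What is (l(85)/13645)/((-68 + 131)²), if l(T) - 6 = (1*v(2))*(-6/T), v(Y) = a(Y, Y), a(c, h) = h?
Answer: 166/1534448475 ≈ 1.0818e-7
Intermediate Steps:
v(Y) = Y
l(T) = 6 - 12/T (l(T) = 6 + (1*2)*(-6/T) = 6 + 2*(-6/T) = 6 - 12/T)
(l(85)/13645)/((-68 + 131)²) = ((6 - 12/85)/13645)/((-68 + 131)²) = ((6 - 12*1/85)*(1/13645))/(63²) = ((6 - 12/85)*(1/13645))/3969 = ((498/85)*(1/13645))*(1/3969) = (498/1159825)*(1/3969) = 166/1534448475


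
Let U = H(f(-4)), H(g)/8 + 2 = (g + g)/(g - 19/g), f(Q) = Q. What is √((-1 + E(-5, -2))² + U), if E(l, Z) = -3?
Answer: 16*I*√3/3 ≈ 9.2376*I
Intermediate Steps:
H(g) = -16 + 16*g/(g - 19/g) (H(g) = -16 + 8*((g + g)/(g - 19/g)) = -16 + 8*((2*g)/(g - 19/g)) = -16 + 8*(2*g/(g - 19/g)) = -16 + 16*g/(g - 19/g))
U = -304/3 (U = 304/(-19 + (-4)²) = 304/(-19 + 16) = 304/(-3) = 304*(-⅓) = -304/3 ≈ -101.33)
√((-1 + E(-5, -2))² + U) = √((-1 - 3)² - 304/3) = √((-4)² - 304/3) = √(16 - 304/3) = √(-256/3) = 16*I*√3/3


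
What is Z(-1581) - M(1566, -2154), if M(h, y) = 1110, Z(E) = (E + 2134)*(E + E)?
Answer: -1749696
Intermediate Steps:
Z(E) = 2*E*(2134 + E) (Z(E) = (2134 + E)*(2*E) = 2*E*(2134 + E))
Z(-1581) - M(1566, -2154) = 2*(-1581)*(2134 - 1581) - 1*1110 = 2*(-1581)*553 - 1110 = -1748586 - 1110 = -1749696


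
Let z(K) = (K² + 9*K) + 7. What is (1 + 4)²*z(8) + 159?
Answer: 3734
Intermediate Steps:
z(K) = 7 + K² + 9*K
(1 + 4)²*z(8) + 159 = (1 + 4)²*(7 + 8² + 9*8) + 159 = 5²*(7 + 64 + 72) + 159 = 25*143 + 159 = 3575 + 159 = 3734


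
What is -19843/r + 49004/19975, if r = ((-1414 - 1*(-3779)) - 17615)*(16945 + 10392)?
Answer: 817185486837/333094510750 ≈ 2.4533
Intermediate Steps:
r = -416889250 (r = ((-1414 + 3779) - 17615)*27337 = (2365 - 17615)*27337 = -15250*27337 = -416889250)
-19843/r + 49004/19975 = -19843/(-416889250) + 49004/19975 = -19843*(-1/416889250) + 49004*(1/19975) = 19843/416889250 + 49004/19975 = 817185486837/333094510750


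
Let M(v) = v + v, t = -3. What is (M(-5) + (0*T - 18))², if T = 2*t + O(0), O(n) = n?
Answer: 784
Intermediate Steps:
M(v) = 2*v
T = -6 (T = 2*(-3) + 0 = -6 + 0 = -6)
(M(-5) + (0*T - 18))² = (2*(-5) + (0*(-6) - 18))² = (-10 + (0 - 18))² = (-10 - 18)² = (-28)² = 784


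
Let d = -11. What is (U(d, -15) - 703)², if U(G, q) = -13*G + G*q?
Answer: 156025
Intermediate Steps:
(U(d, -15) - 703)² = (-11*(-13 - 15) - 703)² = (-11*(-28) - 703)² = (308 - 703)² = (-395)² = 156025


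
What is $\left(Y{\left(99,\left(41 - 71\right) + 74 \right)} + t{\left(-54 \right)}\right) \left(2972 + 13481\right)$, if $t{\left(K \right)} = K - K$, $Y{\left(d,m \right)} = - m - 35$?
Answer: $-1299787$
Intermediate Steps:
$Y{\left(d,m \right)} = -35 - m$
$t{\left(K \right)} = 0$
$\left(Y{\left(99,\left(41 - 71\right) + 74 \right)} + t{\left(-54 \right)}\right) \left(2972 + 13481\right) = \left(\left(-35 - \left(\left(41 - 71\right) + 74\right)\right) + 0\right) \left(2972 + 13481\right) = \left(\left(-35 - \left(-30 + 74\right)\right) + 0\right) 16453 = \left(\left(-35 - 44\right) + 0\right) 16453 = \left(-79 + 0\right) 16453 = \left(-79\right) 16453 = -1299787$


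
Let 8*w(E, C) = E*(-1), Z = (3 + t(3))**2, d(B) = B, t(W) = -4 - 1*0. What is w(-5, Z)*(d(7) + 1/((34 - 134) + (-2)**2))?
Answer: 3355/768 ≈ 4.3685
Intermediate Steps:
t(W) = -4 (t(W) = -4 + 0 = -4)
Z = 1 (Z = (3 - 4)**2 = (-1)**2 = 1)
w(E, C) = -E/8 (w(E, C) = (E*(-1))/8 = (-E)/8 = -E/8)
w(-5, Z)*(d(7) + 1/((34 - 134) + (-2)**2)) = (-1/8*(-5))*(7 + 1/((34 - 134) + (-2)**2)) = 5*(7 + 1/(-100 + 4))/8 = 5*(7 + 1/(-96))/8 = 5*(7 - 1/96)/8 = (5/8)*(671/96) = 3355/768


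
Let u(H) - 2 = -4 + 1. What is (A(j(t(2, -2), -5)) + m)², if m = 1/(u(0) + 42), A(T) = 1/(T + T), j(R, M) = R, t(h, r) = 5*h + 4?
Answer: 4761/1317904 ≈ 0.0036126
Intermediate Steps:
t(h, r) = 4 + 5*h
u(H) = -1 (u(H) = 2 + (-4 + 1) = 2 - 3 = -1)
A(T) = 1/(2*T)
m = 1/41 (m = 1/(-1 + 42) = 1/41 ≈ 0.024390)
(A(j(t(2, -2), -5)) + m)² = (1/(2*(4 + 5*2)) + 1/41)² = (1/(2*(4 + 10)) + 1/41)² = ((½)/14 + 1/41)² = ((½)*(1/14) + 1/41)² = (1/28 + 1/41)² = (69/1148)² = 4761/1317904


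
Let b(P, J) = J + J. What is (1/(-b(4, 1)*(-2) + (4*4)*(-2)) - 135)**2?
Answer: 14295961/784 ≈ 18235.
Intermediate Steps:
b(P, J) = 2*J
(1/(-b(4, 1)*(-2) + (4*4)*(-2)) - 135)**2 = (1/(-2*(-2) + (4*4)*(-2)) - 135)**2 = (1/(-1*2*(-2) + 16*(-2)) - 135)**2 = (1/(-2*(-2) - 32) - 135)**2 = (1/(4 - 32) - 135)**2 = (1/(-28) - 135)**2 = (-1/28 - 135)**2 = (-3781/28)**2 = 14295961/784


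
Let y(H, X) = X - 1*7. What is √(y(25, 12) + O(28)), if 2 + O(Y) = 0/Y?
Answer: √3 ≈ 1.7320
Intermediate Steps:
y(H, X) = -7 + X (y(H, X) = X - 7 = -7 + X)
O(Y) = -2 (O(Y) = -2 + 0/Y = -2 + 0 = -2)
√(y(25, 12) + O(28)) = √((-7 + 12) - 2) = √(5 - 2) = √3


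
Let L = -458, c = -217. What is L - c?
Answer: -241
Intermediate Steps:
L - c = -458 - 1*(-217) = -458 + 217 = -241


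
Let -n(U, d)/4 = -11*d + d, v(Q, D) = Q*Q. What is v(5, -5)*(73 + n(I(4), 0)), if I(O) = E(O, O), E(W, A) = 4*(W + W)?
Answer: 1825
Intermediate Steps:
E(W, A) = 8*W (E(W, A) = 4*(2*W) = 8*W)
v(Q, D) = Q²
I(O) = 8*O
n(U, d) = 40*d (n(U, d) = -4*(-11*d + d) = -(-40)*d = 40*d)
v(5, -5)*(73 + n(I(4), 0)) = 5²*(73 + 40*0) = 25*(73 + 0) = 25*73 = 1825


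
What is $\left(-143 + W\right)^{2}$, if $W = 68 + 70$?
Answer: $25$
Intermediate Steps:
$W = 138$
$\left(-143 + W\right)^{2} = \left(-143 + 138\right)^{2} = \left(-5\right)^{2} = 25$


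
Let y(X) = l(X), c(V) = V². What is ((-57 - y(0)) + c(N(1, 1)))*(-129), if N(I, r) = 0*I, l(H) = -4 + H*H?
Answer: 6837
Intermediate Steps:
l(H) = -4 + H²
N(I, r) = 0
y(X) = -4 + X²
((-57 - y(0)) + c(N(1, 1)))*(-129) = ((-57 - (-4 + 0²)) + 0²)*(-129) = ((-57 - (-4 + 0)) + 0)*(-129) = ((-57 - 1*(-4)) + 0)*(-129) = ((-57 + 4) + 0)*(-129) = (-53 + 0)*(-129) = -53*(-129) = 6837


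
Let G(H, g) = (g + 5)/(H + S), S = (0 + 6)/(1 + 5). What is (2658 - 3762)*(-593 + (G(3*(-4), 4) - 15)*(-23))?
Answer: 2783184/11 ≈ 2.5302e+5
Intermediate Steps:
S = 1 (S = 6/6 = 6*(1/6) = 1)
G(H, g) = (5 + g)/(1 + H) (G(H, g) = (g + 5)/(H + 1) = (5 + g)/(1 + H))
(2658 - 3762)*(-593 + (G(3*(-4), 4) - 15)*(-23)) = (2658 - 3762)*(-593 + ((5 + 4)/(1 + 3*(-4)) - 15)*(-23)) = -1104*(-593 + (9/(1 - 12) - 15)*(-23)) = -1104*(-593 + (9/(-11) - 15)*(-23)) = -1104*(-593 + (-1/11*9 - 15)*(-23)) = -1104*(-593 + (-9/11 - 15)*(-23)) = -1104*(-593 - 174/11*(-23)) = -1104*(-593 + 4002/11) = -1104*(-2521/11) = 2783184/11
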